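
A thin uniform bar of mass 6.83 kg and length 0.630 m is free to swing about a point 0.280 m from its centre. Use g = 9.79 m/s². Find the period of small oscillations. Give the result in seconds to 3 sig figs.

For a physical pendulum T = 2π√(I/(mgd)), with d = 0.2800 m from pivot to centre of mass.
I_cm = mL²/12 = 6.83 × 0.630²/12 = 0.2259 kg·m²; I = I_cm + md² = 0.2259 + 6.83 × 0.2800² = 0.7614 kg·m².
T = 2π√(0.7614/(6.83 × 9.79 × 0.2800)) = 1.27 s.

1.27 s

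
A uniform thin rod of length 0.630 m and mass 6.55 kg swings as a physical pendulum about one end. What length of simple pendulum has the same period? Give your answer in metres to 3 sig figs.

0.420 m

The equivalent simple-pendulum length is L_eq = I/(md), where I is about the pivot and d = 0.3150 m.
I_cm = (1/12)mL² = 0.2166 kg·m², so I = I_cm + md² = 0.2166 + 0.6499 = 0.8666 kg·m².
L_eq = 0.8666/(6.55 × 0.3150) = 0.420 m.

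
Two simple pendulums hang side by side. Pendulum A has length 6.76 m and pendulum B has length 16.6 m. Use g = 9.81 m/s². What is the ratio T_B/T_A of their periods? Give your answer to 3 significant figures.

T ∝ √L, so T_B/T_A = √(L_B/L_A) = √(16.6/6.76) = 1.57.

1.57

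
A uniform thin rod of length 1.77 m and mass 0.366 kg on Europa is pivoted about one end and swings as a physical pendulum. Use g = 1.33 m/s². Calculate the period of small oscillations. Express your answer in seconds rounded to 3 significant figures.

5.92 s

For a physical pendulum T = 2π√(I/(mgd)), with d = 0.8850 m from pivot to centre of mass.
I_cm = mL²/12 = 0.366 × 1.77²/12 = 0.09555 kg·m²; I = I_cm + md² = 0.09555 + 0.366 × 0.8850² = 0.3822 kg·m².
T = 2π√(0.3822/(0.366 × 1.33 × 0.8850)) = 5.92 s.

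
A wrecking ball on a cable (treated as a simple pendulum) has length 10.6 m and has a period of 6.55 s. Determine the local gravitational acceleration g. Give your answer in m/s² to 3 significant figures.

From T = 2π√(L/g), g = 4π²L/T² = 4π² × 10.6/6.550² = 9.75 m/s².

9.75 m/s²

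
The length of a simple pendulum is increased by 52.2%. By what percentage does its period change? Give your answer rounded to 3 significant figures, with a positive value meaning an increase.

23.4%

T ∝ √L, so T'/T = √(1.522) = 1.234.
Percentage change in T = (1.234 − 1) × 100% = 23.4%.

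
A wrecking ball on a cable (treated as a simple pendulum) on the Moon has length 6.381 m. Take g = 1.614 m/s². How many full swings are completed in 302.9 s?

24

T = 2π√(L/g) = 2π√(6.381/1.614) = 12.493 s.
Number of complete oscillations = ⌊302.9/12.493⌋ = ⌊24.245⌋ = 24.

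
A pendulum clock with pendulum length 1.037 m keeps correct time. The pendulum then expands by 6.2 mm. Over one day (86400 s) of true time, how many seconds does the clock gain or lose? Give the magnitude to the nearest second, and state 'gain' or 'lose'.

T ∝ √L, so T'/T = √(1.04320/1.037) = 1.00298.
In 86400 s of true time the clock registers 86400/1.00298 = 86142.9 s, so it loses 257 s.

lose 257 s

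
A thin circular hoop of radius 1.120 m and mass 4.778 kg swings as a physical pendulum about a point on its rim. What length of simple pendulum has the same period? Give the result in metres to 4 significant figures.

2.240 m

The equivalent simple-pendulum length is L_eq = I/(md), where I is about the pivot and d = 1.1200 m.
I_cm = mR² = 5.9935 kg·m², so I = I_cm + md² = 5.9935 + 5.9935 = 11.987 kg·m².
L_eq = 11.987/(4.778 × 1.1200) = 2.240 m.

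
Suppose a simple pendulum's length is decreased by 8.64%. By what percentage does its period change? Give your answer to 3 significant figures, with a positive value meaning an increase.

T ∝ √L, so T'/T = √(0.9136) = 0.9558.
Percentage change in T = (0.9558 − 1) × 100% = -4.42%.

-4.42%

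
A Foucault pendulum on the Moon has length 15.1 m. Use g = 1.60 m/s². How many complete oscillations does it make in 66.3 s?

3

T = 2π√(L/g) = 2π√(15.1/1.60) = 19.30 s.
Number of complete oscillations = ⌊66.3/19.30⌋ = ⌊3.435⌋ = 3.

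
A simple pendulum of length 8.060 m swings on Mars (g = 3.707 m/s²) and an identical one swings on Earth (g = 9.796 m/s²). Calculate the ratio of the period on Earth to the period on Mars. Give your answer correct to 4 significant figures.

T ∝ 1/√g, so T₂/T₁ = √(g₁/g₂) = √(3.707/9.796) = 0.6152.

0.6152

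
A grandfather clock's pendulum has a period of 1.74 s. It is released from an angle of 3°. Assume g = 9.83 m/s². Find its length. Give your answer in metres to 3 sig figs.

0.754 m

From T = 2π√(L/g), L = gT²/(4π²) = 9.83 × 1.740²/(4π²) = 0.754 m.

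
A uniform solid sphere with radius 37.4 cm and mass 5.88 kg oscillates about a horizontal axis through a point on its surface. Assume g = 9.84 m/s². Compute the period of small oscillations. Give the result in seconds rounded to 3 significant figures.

1.45 s

I_cm = (2/5)mr² = 0.3290 kg·m². The pivot is at distance d = 0.374 m from the centre of mass.
By the parallel-axis theorem, I = I_cm + md² = 0.3290 + 0.8225 = 1.151 kg·m².
T = 2π√(I/(mgd)) = 2π√(1.151/(5.88 × 9.84 × 0.374)) = 1.45 s.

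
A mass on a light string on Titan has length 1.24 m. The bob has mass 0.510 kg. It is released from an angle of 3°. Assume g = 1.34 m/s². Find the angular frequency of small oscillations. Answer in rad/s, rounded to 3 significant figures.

1.04 rad/s

ω = √(g/L) = √(1.34/1.24) = 1.04 rad/s.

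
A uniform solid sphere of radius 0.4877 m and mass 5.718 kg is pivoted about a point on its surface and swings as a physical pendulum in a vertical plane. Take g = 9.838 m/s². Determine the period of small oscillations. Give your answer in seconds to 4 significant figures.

I_cm = (2/5)mr² = 0.54401 kg·m². The pivot is at distance d = 0.4877 m from the centre of mass.
By the parallel-axis theorem, I = I_cm + md² = 0.54401 + 1.3600 = 1.9040 kg·m².
T = 2π√(I/(mgd)) = 2π√(1.9040/(5.718 × 9.838 × 0.4877)) = 1.655 s.

1.655 s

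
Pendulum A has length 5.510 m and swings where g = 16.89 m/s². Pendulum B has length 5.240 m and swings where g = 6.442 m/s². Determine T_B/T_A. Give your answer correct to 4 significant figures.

T = 2π√(L/g), so T_B/T_A = √((L_B/g_B)/(L_A/g_A)) = √((5.240/6.442)/(5.510/16.89)) = 1.579.

1.579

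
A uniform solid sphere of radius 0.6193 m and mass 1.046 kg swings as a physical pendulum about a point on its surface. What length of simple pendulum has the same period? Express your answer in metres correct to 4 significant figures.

0.8670 m

The equivalent simple-pendulum length is L_eq = I/(md), where I is about the pivot and d = 0.61930 m.
I_cm = (2/5)mR² = 0.16047 kg·m², so I = I_cm + md² = 0.16047 + 0.40117 = 0.56164 kg·m².
L_eq = 0.56164/(1.046 × 0.61930) = 0.8670 m.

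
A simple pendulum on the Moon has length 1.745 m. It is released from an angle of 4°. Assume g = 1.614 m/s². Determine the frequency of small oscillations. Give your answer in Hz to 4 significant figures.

0.1531 Hz

T = 2π√(L/g) = 2π√(1.745/1.614) = 6.5332 s, so f = 1/T = 0.1531 Hz.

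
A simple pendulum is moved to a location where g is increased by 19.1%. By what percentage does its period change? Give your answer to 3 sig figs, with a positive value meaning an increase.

-8.37%

T ∝ 1/√g, so T'/T = 1/√(1.191) = 0.9163.
Percentage change in T = (0.9163 − 1) × 100% = -8.37%.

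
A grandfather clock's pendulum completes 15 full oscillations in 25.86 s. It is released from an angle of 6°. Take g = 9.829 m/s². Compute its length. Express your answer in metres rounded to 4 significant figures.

T = 25.86/15 = 1.7240 s.
From T = 2π√(L/g), L = gT²/(4π²) = 9.829 × 1.7240²/(4π²) = 0.7400 m.

0.7400 m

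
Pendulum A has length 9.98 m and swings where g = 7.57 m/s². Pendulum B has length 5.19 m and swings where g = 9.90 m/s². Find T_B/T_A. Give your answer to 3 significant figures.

T = 2π√(L/g), so T_B/T_A = √((L_B/g_B)/(L_A/g_A)) = √((5.19/9.90)/(9.98/7.57)) = 0.631.

0.631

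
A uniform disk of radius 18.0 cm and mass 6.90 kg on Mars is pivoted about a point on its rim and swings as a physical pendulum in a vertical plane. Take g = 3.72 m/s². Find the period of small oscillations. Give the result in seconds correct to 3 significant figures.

1.69 s

I_cm = ½mr² = 0.1118 kg·m². The pivot is at distance d = 0.180 m from the centre of mass.
By the parallel-axis theorem, I = I_cm + md² = 0.1118 + 0.2236 = 0.3353 kg·m².
T = 2π√(I/(mgd)) = 2π√(0.3353/(6.90 × 3.72 × 0.180)) = 1.69 s.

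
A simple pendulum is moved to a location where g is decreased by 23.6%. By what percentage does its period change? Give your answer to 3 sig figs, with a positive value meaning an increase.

14.4%

T ∝ 1/√g, so T'/T = 1/√(0.7640) = 1.144.
Percentage change in T = (1.144 − 1) × 100% = 14.4%.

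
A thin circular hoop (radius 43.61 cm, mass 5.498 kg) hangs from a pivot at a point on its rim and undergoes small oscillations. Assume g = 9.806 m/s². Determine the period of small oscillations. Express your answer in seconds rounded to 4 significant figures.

1.874 s

I_cm = mr² = 1.0456 kg·m². The pivot is at distance d = 0.4361 m from the centre of mass.
By the parallel-axis theorem, I = I_cm + md² = 1.0456 + 1.0456 = 2.0913 kg·m².
T = 2π√(I/(mgd)) = 2π√(2.0913/(5.498 × 9.806 × 0.4361)) = 1.874 s.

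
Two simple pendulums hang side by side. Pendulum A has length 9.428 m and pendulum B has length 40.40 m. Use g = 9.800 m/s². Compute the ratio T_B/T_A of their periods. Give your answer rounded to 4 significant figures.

T ∝ √L, so T_B/T_A = √(L_B/L_A) = √(40.40/9.428) = 2.070.

2.070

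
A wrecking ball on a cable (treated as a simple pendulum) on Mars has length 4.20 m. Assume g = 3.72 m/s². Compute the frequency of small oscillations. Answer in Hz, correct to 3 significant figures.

0.150 Hz

T = 2π√(L/g) = 2π√(4.20/3.72) = 6.676 s, so f = 1/T = 0.150 Hz.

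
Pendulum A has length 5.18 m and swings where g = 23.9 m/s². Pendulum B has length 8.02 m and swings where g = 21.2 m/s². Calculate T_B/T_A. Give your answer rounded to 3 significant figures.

T = 2π√(L/g), so T_B/T_A = √((L_B/g_B)/(L_A/g_A)) = √((8.02/21.2)/(5.18/23.9)) = 1.32.

1.32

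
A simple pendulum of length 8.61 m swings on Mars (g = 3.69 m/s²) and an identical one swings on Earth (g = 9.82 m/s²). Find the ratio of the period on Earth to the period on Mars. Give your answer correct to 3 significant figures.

0.613

T ∝ 1/√g, so T₂/T₁ = √(g₁/g₂) = √(3.69/9.82) = 0.613.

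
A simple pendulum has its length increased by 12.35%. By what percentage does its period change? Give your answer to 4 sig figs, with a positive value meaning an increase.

5.995%

T ∝ √L, so T'/T = √(1.1235) = 1.0600.
Percentage change in T = (1.0600 − 1) × 100% = 5.995%.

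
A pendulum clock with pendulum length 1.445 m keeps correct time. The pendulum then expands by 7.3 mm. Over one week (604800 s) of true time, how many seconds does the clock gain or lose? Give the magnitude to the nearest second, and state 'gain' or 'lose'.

lose 1522 s

T ∝ √L, so T'/T = √(1.45230/1.445) = 1.00252.
In 604800 s of true time the clock registers 604800/1.00252 = 603278.1 s, so it loses 1522 s.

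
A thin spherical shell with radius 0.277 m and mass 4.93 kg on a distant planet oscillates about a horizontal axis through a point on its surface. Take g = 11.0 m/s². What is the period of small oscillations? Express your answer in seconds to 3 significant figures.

1.29 s

I_cm = (2/3)mr² = 0.2522 kg·m². The pivot is at distance d = 0.277 m from the centre of mass.
By the parallel-axis theorem, I = I_cm + md² = 0.2522 + 0.3783 = 0.6305 kg·m².
T = 2π√(I/(mgd)) = 2π√(0.6305/(4.93 × 11.0 × 0.277)) = 1.29 s.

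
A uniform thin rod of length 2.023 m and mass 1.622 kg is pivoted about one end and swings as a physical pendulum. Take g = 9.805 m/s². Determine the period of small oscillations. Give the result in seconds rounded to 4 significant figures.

For a physical pendulum T = 2π√(I/(mgd)), with d = 1.0115 m from pivot to centre of mass.
I_cm = mL²/12 = 1.622 × 2.023²/12 = 0.55317 kg·m²; I = I_cm + md² = 0.55317 + 1.622 × 1.0115² = 2.2127 kg·m².
T = 2π√(2.2127/(1.622 × 9.805 × 1.0115)) = 2.330 s.

2.330 s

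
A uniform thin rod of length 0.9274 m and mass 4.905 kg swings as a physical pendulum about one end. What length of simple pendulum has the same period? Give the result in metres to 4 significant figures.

0.6183 m

The equivalent simple-pendulum length is L_eq = I/(md), where I is about the pivot and d = 0.46370 m.
I_cm = (1/12)mL² = 0.35155 kg·m², so I = I_cm + md² = 0.35155 + 1.0547 = 1.4062 kg·m².
L_eq = 1.4062/(4.905 × 0.46370) = 0.6183 m.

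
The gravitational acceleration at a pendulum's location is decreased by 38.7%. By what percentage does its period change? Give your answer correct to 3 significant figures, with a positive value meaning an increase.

27.7%

T ∝ 1/√g, so T'/T = 1/√(0.6130) = 1.277.
Percentage change in T = (1.277 − 1) × 100% = 27.7%.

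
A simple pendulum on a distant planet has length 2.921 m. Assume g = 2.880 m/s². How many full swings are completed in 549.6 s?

T = 2π√(L/g) = 2π√(2.921/2.880) = 6.3278 s.
Number of complete oscillations = ⌊549.6/6.3278⌋ = ⌊86.855⌋ = 86.

86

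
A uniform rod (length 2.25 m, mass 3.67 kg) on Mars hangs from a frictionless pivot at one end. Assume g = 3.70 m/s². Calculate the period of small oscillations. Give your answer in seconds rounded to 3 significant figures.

For a physical pendulum T = 2π√(I/(mgd)), with d = 1.125 m from pivot to centre of mass.
I_cm = mL²/12 = 3.67 × 2.25²/12 = 1.548 kg·m²; I = I_cm + md² = 1.548 + 3.67 × 1.125² = 6.193 kg·m².
T = 2π√(6.193/(3.67 × 3.70 × 1.125)) = 4.00 s.

4.00 s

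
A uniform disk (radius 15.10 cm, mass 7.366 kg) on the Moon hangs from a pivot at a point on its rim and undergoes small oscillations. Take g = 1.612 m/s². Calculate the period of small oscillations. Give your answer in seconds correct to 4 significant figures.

I_cm = ½mr² = 0.083976 kg·m². The pivot is at distance d = 0.1510 m from the centre of mass.
By the parallel-axis theorem, I = I_cm + md² = 0.083976 + 0.16795 = 0.25193 kg·m².
T = 2π√(I/(mgd)) = 2π√(0.25193/(7.366 × 1.612 × 0.1510)) = 2.355 s.

2.355 s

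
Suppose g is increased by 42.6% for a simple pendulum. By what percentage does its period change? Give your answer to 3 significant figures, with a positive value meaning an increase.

T ∝ 1/√g, so T'/T = 1/√(1.426) = 0.8374.
Percentage change in T = (0.8374 − 1) × 100% = -16.3%.

-16.3%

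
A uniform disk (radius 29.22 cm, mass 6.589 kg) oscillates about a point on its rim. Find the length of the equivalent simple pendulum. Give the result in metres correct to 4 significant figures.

The equivalent simple-pendulum length is L_eq = I/(md), where I is about the pivot and d = 0.29220 m.
I_cm = ½mR² = 0.28129 kg·m², so I = I_cm + md² = 0.28129 + 0.56257 = 0.84386 kg·m².
L_eq = 0.84386/(6.589 × 0.29220) = 0.4383 m.

0.4383 m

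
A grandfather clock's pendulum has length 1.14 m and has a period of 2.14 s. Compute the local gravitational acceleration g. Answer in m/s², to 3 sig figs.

From T = 2π√(L/g), g = 4π²L/T² = 4π² × 1.14/2.140² = 9.83 m/s².

9.83 m/s²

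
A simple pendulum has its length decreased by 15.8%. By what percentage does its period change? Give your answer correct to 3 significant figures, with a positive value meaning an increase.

-8.24%

T ∝ √L, so T'/T = √(0.8420) = 0.9176.
Percentage change in T = (0.9176 − 1) × 100% = -8.24%.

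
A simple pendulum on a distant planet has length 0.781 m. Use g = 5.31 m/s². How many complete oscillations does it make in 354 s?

146

T = 2π√(L/g) = 2π√(0.781/5.31) = 2.410 s.
Number of complete oscillations = ⌊354/2.410⌋ = ⌊146.9⌋ = 146.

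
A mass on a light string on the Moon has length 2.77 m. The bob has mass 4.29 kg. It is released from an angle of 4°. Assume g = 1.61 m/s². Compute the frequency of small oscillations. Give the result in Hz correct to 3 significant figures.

0.121 Hz

T = 2π√(L/g) = 2π√(2.77/1.61) = 8.242 s, so f = 1/T = 0.121 Hz.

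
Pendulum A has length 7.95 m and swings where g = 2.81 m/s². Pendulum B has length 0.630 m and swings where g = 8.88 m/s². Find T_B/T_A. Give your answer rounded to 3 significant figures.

0.158

T = 2π√(L/g), so T_B/T_A = √((L_B/g_B)/(L_A/g_A)) = √((0.630/8.88)/(7.95/2.81)) = 0.158.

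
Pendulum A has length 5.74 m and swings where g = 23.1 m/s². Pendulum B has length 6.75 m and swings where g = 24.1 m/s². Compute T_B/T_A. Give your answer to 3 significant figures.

1.06

T = 2π√(L/g), so T_B/T_A = √((L_B/g_B)/(L_A/g_A)) = √((6.75/24.1)/(5.74/23.1)) = 1.06.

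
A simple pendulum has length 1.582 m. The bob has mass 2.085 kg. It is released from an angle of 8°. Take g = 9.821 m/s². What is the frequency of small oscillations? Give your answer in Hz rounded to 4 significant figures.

T = 2π√(L/g) = 2π√(1.582/9.821) = 2.5218 s, so f = 1/T = 0.3965 Hz.

0.3965 Hz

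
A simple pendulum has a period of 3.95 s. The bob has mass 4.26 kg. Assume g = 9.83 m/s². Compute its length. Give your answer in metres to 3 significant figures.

3.88 m

From T = 2π√(L/g), L = gT²/(4π²) = 9.83 × 3.950²/(4π²) = 3.88 m.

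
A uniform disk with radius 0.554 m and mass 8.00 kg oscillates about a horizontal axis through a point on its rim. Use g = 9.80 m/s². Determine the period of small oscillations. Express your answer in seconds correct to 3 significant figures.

1.83 s

I_cm = ½mr² = 1.228 kg·m². The pivot is at distance d = 0.554 m from the centre of mass.
By the parallel-axis theorem, I = I_cm + md² = 1.228 + 2.455 = 3.683 kg·m².
T = 2π√(I/(mgd)) = 2π√(3.683/(8.00 × 9.80 × 0.554)) = 1.83 s.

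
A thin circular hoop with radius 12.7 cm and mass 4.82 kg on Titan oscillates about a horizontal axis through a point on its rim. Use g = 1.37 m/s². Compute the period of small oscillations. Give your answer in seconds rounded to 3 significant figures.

I_cm = mr² = 0.07774 kg·m². The pivot is at distance d = 0.127 m from the centre of mass.
By the parallel-axis theorem, I = I_cm + md² = 0.07774 + 0.07774 = 0.1555 kg·m².
T = 2π√(I/(mgd)) = 2π√(0.1555/(4.82 × 1.37 × 0.127)) = 2.71 s.

2.71 s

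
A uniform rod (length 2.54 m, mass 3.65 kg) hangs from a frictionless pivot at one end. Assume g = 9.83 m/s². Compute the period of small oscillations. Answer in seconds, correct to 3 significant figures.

2.61 s

For a physical pendulum T = 2π√(I/(mgd)), with d = 1.270 m from pivot to centre of mass.
I_cm = mL²/12 = 3.65 × 2.54²/12 = 1.962 kg·m²; I = I_cm + md² = 1.962 + 3.65 × 1.270² = 7.849 kg·m².
T = 2π√(7.849/(3.65 × 9.83 × 1.270)) = 2.61 s.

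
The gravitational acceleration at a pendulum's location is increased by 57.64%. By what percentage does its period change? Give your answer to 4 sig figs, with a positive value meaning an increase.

T ∝ 1/√g, so T'/T = 1/√(1.5764) = 0.79647.
Percentage change in T = (0.79647 − 1) × 100% = -20.35%.

-20.35%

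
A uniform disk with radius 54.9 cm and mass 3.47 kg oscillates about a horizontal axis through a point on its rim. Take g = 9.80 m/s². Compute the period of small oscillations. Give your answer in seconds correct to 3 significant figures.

I_cm = ½mr² = 0.5229 kg·m². The pivot is at distance d = 0.549 m from the centre of mass.
By the parallel-axis theorem, I = I_cm + md² = 0.5229 + 1.046 = 1.569 kg·m².
T = 2π√(I/(mgd)) = 2π√(1.569/(3.47 × 9.80 × 0.549)) = 1.82 s.

1.82 s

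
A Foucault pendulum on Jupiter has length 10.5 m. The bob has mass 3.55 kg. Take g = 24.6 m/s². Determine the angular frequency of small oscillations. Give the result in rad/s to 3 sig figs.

ω = √(g/L) = √(24.6/10.5) = 1.53 rad/s.

1.53 rad/s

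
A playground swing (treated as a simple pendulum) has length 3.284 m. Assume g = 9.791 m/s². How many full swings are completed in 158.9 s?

43

T = 2π√(L/g) = 2π√(3.284/9.791) = 3.6389 s.
Number of complete oscillations = ⌊158.9/3.6389⌋ = ⌊43.667⌋ = 43.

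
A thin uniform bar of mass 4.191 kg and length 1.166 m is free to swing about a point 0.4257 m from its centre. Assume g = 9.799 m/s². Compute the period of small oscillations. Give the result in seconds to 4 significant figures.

For a physical pendulum T = 2π√(I/(mgd)), with d = 0.42570 m from pivot to centre of mass.
I_cm = mL²/12 = 4.191 × 1.166²/12 = 0.47482 kg·m²; I = I_cm + md² = 0.47482 + 4.191 × 0.42570² = 1.2343 kg·m².
T = 2π√(1.2343/(4.191 × 9.799 × 0.42570)) = 1.670 s.

1.670 s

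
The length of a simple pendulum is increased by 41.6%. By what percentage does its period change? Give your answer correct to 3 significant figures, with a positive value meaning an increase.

19.0%

T ∝ √L, so T'/T = √(1.416) = 1.190.
Percentage change in T = (1.190 − 1) × 100% = 19.0%.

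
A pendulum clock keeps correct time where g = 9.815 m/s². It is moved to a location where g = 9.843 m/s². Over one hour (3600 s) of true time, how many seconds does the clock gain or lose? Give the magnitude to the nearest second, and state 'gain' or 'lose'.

The clock's period scales as T ∝ 1/√g, so T'/T = √(9.815/9.843) = 0.998577.
In 3600 s of true time the clock registers 3600/0.998577 = 3605.1 s, so it gains 5 s.

gain 5 s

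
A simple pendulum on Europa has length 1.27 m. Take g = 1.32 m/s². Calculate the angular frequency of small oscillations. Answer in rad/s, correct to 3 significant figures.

1.02 rad/s

ω = √(g/L) = √(1.32/1.27) = 1.02 rad/s.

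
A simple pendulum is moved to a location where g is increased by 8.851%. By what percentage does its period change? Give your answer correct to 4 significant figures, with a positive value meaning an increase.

T ∝ 1/√g, so T'/T = 1/√(1.0885) = 0.95848.
Percentage change in T = (0.95848 − 1) × 100% = -4.152%.

-4.152%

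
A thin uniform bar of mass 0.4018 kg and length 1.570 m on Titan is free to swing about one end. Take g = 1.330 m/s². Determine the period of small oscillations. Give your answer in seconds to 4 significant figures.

For a physical pendulum T = 2π√(I/(mgd)), with d = 0.78500 m from pivot to centre of mass.
I_cm = mL²/12 = 0.4018 × 1.570²/12 = 0.082533 kg·m²; I = I_cm + md² = 0.082533 + 0.4018 × 0.78500² = 0.33013 kg·m².
T = 2π√(0.33013/(0.4018 × 1.330 × 0.78500)) = 5.574 s.

5.574 s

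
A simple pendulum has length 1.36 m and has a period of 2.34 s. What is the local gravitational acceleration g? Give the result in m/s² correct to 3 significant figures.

9.81 m/s²

From T = 2π√(L/g), g = 4π²L/T² = 4π² × 1.36/2.340² = 9.81 m/s².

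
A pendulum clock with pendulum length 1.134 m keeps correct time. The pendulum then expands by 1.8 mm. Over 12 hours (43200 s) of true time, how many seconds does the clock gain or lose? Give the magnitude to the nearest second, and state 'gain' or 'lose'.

lose 34 s

T ∝ √L, so T'/T = √(1.13580/1.134) = 1.00079.
In 43200 s of true time the clock registers 43200/1.00079 = 43165.8 s, so it loses 34 s.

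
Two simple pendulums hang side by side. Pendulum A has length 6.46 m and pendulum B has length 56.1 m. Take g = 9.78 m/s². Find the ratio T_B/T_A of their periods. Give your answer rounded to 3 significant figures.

2.95

T ∝ √L, so T_B/T_A = √(L_B/L_A) = √(56.1/6.46) = 2.95.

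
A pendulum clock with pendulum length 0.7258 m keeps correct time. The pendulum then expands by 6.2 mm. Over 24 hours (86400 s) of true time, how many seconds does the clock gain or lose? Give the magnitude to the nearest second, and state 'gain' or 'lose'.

lose 367 s

T ∝ √L, so T'/T = √(0.73200/0.7258) = 1.00426.
In 86400 s of true time the clock registers 86400/1.00426 = 86033.3 s, so it loses 367 s.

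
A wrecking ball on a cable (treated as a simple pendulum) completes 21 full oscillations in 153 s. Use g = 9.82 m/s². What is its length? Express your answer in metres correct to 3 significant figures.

13.2 m

T = 153/21 = 7.286 s.
From T = 2π√(L/g), L = gT²/(4π²) = 9.82 × 7.286²/(4π²) = 13.2 m.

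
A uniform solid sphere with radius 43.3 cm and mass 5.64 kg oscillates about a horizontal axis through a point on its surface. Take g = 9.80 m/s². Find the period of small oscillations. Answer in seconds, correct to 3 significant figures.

1.56 s

I_cm = (2/5)mr² = 0.4230 kg·m². The pivot is at distance d = 0.433 m from the centre of mass.
By the parallel-axis theorem, I = I_cm + md² = 0.4230 + 1.057 = 1.480 kg·m².
T = 2π√(I/(mgd)) = 2π√(1.480/(5.64 × 9.80 × 0.433)) = 1.56 s.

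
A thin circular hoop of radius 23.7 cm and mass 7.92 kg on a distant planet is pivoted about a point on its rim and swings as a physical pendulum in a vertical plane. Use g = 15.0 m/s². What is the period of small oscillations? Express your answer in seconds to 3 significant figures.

1.12 s

I_cm = mr² = 0.4449 kg·m². The pivot is at distance d = 0.237 m from the centre of mass.
By the parallel-axis theorem, I = I_cm + md² = 0.4449 + 0.4449 = 0.8897 kg·m².
T = 2π√(I/(mgd)) = 2π√(0.8897/(7.92 × 15.0 × 0.237)) = 1.12 s.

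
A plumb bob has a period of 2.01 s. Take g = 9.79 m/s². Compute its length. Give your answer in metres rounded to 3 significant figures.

From T = 2π√(L/g), L = gT²/(4π²) = 9.79 × 2.010²/(4π²) = 1.00 m.

1.00 m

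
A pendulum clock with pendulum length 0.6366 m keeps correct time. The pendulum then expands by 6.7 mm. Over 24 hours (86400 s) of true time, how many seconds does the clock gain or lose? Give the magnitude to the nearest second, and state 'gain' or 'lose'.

lose 451 s

T ∝ √L, so T'/T = √(0.64330/0.6366) = 1.00525.
In 86400 s of true time the clock registers 86400/1.00525 = 85948.9 s, so it loses 451 s.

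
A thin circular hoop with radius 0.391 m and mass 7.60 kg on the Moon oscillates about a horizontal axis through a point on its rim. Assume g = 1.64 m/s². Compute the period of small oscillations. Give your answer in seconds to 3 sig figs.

4.34 s

I_cm = mr² = 1.162 kg·m². The pivot is at distance d = 0.391 m from the centre of mass.
By the parallel-axis theorem, I = I_cm + md² = 1.162 + 1.162 = 2.324 kg·m².
T = 2π√(I/(mgd)) = 2π√(2.324/(7.60 × 1.64 × 0.391)) = 4.34 s.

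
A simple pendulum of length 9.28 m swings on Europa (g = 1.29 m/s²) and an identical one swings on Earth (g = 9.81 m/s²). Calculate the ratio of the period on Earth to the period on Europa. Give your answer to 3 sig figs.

T ∝ 1/√g, so T₂/T₁ = √(g₁/g₂) = √(1.29/9.81) = 0.363.

0.363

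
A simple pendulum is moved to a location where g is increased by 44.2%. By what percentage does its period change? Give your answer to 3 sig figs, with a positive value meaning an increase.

-16.7%

T ∝ 1/√g, so T'/T = 1/√(1.442) = 0.8328.
Percentage change in T = (0.8328 − 1) × 100% = -16.7%.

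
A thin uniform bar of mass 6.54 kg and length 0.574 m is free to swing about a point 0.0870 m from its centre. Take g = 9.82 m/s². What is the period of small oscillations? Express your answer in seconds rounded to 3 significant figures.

1.27 s

For a physical pendulum T = 2π√(I/(mgd)), with d = 0.08700 m from pivot to centre of mass.
I_cm = mL²/12 = 6.54 × 0.574²/12 = 0.1796 kg·m²; I = I_cm + md² = 0.1796 + 6.54 × 0.08700² = 0.2291 kg·m².
T = 2π√(0.2291/(6.54 × 9.82 × 0.08700)) = 1.27 s.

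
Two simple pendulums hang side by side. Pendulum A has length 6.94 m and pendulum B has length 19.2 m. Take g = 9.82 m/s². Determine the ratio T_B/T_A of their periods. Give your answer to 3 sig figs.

1.66

T ∝ √L, so T_B/T_A = √(L_B/L_A) = √(19.2/6.94) = 1.66.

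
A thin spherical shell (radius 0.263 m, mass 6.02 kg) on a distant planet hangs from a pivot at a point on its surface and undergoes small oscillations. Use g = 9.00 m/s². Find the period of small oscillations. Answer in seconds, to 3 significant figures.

I_cm = (2/3)mr² = 0.2776 kg·m². The pivot is at distance d = 0.263 m from the centre of mass.
By the parallel-axis theorem, I = I_cm + md² = 0.2776 + 0.4164 = 0.6940 kg·m².
T = 2π√(I/(mgd)) = 2π√(0.6940/(6.02 × 9.00 × 0.263)) = 1.39 s.

1.39 s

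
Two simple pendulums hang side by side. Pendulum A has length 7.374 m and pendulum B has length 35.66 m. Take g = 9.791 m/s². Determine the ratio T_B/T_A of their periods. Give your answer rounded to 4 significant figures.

T ∝ √L, so T_B/T_A = √(L_B/L_A) = √(35.66/7.374) = 2.199.

2.199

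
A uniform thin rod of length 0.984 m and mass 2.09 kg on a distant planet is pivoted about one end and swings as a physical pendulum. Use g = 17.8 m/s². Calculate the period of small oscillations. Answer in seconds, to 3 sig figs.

For a physical pendulum T = 2π√(I/(mgd)), with d = 0.4920 m from pivot to centre of mass.
I_cm = mL²/12 = 2.09 × 0.984²/12 = 0.1686 kg·m²; I = I_cm + md² = 0.1686 + 2.09 × 0.4920² = 0.6746 kg·m².
T = 2π√(0.6746/(2.09 × 17.8 × 0.4920)) = 1.21 s.

1.21 s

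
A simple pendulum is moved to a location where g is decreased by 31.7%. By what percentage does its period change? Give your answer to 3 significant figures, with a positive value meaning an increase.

T ∝ 1/√g, so T'/T = 1/√(0.6830) = 1.210.
Percentage change in T = (1.210 − 1) × 100% = 21.0%.

21.0%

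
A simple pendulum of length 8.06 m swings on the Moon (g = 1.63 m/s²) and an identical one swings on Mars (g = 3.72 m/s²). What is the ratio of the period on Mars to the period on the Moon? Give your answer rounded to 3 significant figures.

T ∝ 1/√g, so T₂/T₁ = √(g₁/g₂) = √(1.63/3.72) = 0.662.

0.662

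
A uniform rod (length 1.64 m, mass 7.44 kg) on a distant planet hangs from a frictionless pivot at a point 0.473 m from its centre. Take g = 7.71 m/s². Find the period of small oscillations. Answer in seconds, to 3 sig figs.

For a physical pendulum T = 2π√(I/(mgd)), with d = 0.4730 m from pivot to centre of mass.
I_cm = mL²/12 = 7.44 × 1.64²/12 = 1.668 kg·m²; I = I_cm + md² = 1.668 + 7.44 × 0.4730² = 3.332 kg·m².
T = 2π√(3.332/(7.44 × 7.71 × 0.4730)) = 2.20 s.

2.20 s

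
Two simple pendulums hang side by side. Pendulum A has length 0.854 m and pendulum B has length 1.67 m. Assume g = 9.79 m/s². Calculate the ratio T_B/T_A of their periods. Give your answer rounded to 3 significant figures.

1.40

T ∝ √L, so T_B/T_A = √(L_B/L_A) = √(1.67/0.854) = 1.40.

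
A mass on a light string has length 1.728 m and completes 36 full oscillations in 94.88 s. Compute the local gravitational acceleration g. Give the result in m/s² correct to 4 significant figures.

9.821 m/s²

T = 94.88/36 = 2.6356 s.
From T = 2π√(L/g), g = 4π²L/T² = 4π² × 1.728/2.6356² = 9.821 m/s².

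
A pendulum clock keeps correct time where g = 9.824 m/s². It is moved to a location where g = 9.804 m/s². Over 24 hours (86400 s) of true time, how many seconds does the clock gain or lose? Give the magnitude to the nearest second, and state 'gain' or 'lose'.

The clock's period scales as T ∝ 1/√g, so T'/T = √(9.824/9.804) = 1.00102.
In 86400 s of true time the clock registers 86400/1.00102 = 86312.0 s, so it loses 88 s.

lose 88 s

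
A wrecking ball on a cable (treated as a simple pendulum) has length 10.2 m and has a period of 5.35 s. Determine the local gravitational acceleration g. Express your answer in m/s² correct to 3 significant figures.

14.1 m/s²

From T = 2π√(L/g), g = 4π²L/T² = 4π² × 10.2/5.350² = 14.1 m/s².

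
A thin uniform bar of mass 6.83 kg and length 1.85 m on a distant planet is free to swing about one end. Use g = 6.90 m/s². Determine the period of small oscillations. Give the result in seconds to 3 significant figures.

2.66 s

For a physical pendulum T = 2π√(I/(mgd)), with d = 0.9250 m from pivot to centre of mass.
I_cm = mL²/12 = 6.83 × 1.85²/12 = 1.948 kg·m²; I = I_cm + md² = 1.948 + 6.83 × 0.9250² = 7.792 kg·m².
T = 2π√(7.792/(6.83 × 6.90 × 0.9250)) = 2.66 s.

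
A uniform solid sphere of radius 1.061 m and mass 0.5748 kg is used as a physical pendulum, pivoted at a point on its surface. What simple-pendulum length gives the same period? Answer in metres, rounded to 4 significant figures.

1.485 m

The equivalent simple-pendulum length is L_eq = I/(md), where I is about the pivot and d = 1.0610 m.
I_cm = (2/5)mR² = 0.25883 kg·m², so I = I_cm + md² = 0.25883 + 0.64706 = 0.90589 kg·m².
L_eq = 0.90589/(0.5748 × 1.0610) = 1.485 m.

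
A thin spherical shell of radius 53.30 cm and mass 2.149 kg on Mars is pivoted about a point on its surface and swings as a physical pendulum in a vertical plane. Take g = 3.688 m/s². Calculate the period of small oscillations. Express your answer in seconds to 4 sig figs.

I_cm = (2/3)mr² = 0.40700 kg·m². The pivot is at distance d = 0.5330 m from the centre of mass.
By the parallel-axis theorem, I = I_cm + md² = 0.40700 + 0.61051 = 1.0175 kg·m².
T = 2π√(I/(mgd)) = 2π√(1.0175/(2.149 × 3.688 × 0.5330)) = 3.084 s.

3.084 s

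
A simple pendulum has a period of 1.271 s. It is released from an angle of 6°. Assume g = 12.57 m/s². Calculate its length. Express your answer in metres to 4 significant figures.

0.5144 m

From T = 2π√(L/g), L = gT²/(4π²) = 12.57 × 1.2710²/(4π²) = 0.5144 m.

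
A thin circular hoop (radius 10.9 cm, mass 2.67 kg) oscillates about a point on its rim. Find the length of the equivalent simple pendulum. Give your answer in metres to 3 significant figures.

0.218 m

The equivalent simple-pendulum length is L_eq = I/(md), where I is about the pivot and d = 0.1090 m.
I_cm = mR² = 0.03172 kg·m², so I = I_cm + md² = 0.03172 + 0.03172 = 0.06344 kg·m².
L_eq = 0.06344/(2.67 × 0.1090) = 0.218 m.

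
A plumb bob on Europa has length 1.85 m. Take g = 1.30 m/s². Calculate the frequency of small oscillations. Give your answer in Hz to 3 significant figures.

T = 2π√(L/g) = 2π√(1.85/1.30) = 7.495 s, so f = 1/T = 0.133 Hz.

0.133 Hz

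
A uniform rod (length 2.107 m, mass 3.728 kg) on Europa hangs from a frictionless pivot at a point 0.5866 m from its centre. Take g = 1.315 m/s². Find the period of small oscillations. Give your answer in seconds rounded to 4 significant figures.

For a physical pendulum T = 2π√(I/(mgd)), with d = 0.58660 m from pivot to centre of mass.
I_cm = mL²/12 = 3.728 × 2.107²/12 = 1.3792 kg·m²; I = I_cm + md² = 1.3792 + 3.728 × 0.58660² = 2.6620 kg·m².
T = 2π√(2.6620/(3.728 × 1.315 × 0.58660)) = 6.045 s.

6.045 s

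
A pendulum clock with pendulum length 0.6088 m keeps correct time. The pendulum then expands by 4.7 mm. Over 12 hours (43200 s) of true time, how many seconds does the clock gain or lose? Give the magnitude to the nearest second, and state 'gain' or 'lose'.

T ∝ √L, so T'/T = √(0.61350/0.6088) = 1.00385.
In 43200 s of true time the clock registers 43200/1.00385 = 43034.2 s, so it loses 166 s.

lose 166 s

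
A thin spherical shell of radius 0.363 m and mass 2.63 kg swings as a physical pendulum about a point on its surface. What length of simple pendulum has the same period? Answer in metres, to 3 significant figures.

The equivalent simple-pendulum length is L_eq = I/(md), where I is about the pivot and d = 0.3630 m.
I_cm = (2/3)mR² = 0.2310 kg·m², so I = I_cm + md² = 0.2310 + 0.3466 = 0.5776 kg·m².
L_eq = 0.5776/(2.63 × 0.3630) = 0.605 m.

0.605 m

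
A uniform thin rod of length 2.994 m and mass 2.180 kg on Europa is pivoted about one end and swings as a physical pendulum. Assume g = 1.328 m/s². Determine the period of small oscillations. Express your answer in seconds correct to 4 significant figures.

For a physical pendulum T = 2π√(I/(mgd)), with d = 1.4970 m from pivot to centre of mass.
I_cm = mL²/12 = 2.180 × 2.994²/12 = 1.6285 kg·m²; I = I_cm + md² = 1.6285 + 2.180 × 1.4970² = 6.5139 kg·m².
T = 2π√(6.5139/(2.180 × 1.328 × 1.4970)) = 7.703 s.

7.703 s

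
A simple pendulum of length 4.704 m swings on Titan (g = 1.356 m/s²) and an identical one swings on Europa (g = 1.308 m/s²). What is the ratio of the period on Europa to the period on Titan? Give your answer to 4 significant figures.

1.018

T ∝ 1/√g, so T₂/T₁ = √(g₁/g₂) = √(1.356/1.308) = 1.018.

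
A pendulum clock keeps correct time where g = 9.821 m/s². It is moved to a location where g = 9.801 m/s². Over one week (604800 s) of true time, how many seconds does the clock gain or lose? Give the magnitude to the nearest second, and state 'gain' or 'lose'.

The clock's period scales as T ∝ 1/√g, so T'/T = √(9.821/9.801) = 1.00102.
In 604800 s of true time the clock registers 604800/1.00102 = 604183.9 s, so it loses 616 s.

lose 616 s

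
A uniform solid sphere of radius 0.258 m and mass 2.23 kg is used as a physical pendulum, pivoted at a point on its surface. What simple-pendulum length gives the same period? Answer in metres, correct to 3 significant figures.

0.361 m

The equivalent simple-pendulum length is L_eq = I/(md), where I is about the pivot and d = 0.2580 m.
I_cm = (2/5)mR² = 0.05938 kg·m², so I = I_cm + md² = 0.05938 + 0.1484 = 0.2078 kg·m².
L_eq = 0.2078/(2.23 × 0.2580) = 0.361 m.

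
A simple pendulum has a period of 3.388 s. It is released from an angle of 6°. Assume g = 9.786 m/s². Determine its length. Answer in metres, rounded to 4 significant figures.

From T = 2π√(L/g), L = gT²/(4π²) = 9.786 × 3.3880²/(4π²) = 2.845 m.

2.845 m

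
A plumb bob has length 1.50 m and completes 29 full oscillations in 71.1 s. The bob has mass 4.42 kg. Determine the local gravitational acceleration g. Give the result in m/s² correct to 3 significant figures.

T = 71.1/29 = 2.452 s.
From T = 2π√(L/g), g = 4π²L/T² = 4π² × 1.50/2.452² = 9.85 m/s².

9.85 m/s²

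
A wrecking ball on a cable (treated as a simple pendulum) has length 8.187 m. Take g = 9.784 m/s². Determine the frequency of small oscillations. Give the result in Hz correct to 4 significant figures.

0.1740 Hz

T = 2π√(L/g) = 2π√(8.187/9.784) = 5.7476 s, so f = 1/T = 0.1740 Hz.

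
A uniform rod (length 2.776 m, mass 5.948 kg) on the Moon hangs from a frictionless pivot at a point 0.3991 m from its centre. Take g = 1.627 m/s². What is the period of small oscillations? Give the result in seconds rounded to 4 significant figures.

6.981 s

For a physical pendulum T = 2π√(I/(mgd)), with d = 0.39910 m from pivot to centre of mass.
I_cm = mL²/12 = 5.948 × 2.776²/12 = 3.8197 kg·m²; I = I_cm + md² = 3.8197 + 5.948 × 0.39910² = 4.7671 kg·m².
T = 2π√(4.7671/(5.948 × 1.627 × 0.39910)) = 6.981 s.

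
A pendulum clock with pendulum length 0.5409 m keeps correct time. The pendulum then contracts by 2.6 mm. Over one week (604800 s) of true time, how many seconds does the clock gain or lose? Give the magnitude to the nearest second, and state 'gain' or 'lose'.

T ∝ √L, so T'/T = √(0.53830/0.5409) = 0.997594.
In 604800 s of true time the clock registers 604800/0.997594 = 606258.8 s, so it gains 1459 s.

gain 1459 s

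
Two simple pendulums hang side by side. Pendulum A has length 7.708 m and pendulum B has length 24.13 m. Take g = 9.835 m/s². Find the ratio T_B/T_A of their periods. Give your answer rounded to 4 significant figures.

1.769

T ∝ √L, so T_B/T_A = √(L_B/L_A) = √(24.13/7.708) = 1.769.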